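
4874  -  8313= - 3439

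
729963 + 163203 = 893166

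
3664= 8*458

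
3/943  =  3/943 = 0.00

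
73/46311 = 73/46311 = 0.00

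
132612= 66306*2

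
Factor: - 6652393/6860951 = -11^1* 31^( - 1 )*43^(  -  1)*619^1*977^1*5147^( - 1 ) 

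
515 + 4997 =5512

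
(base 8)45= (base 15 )27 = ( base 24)1D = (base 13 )2B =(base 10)37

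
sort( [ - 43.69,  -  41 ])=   [ - 43.69, - 41]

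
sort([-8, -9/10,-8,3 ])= [ - 8 , - 8,-9/10 , 3]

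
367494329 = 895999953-528505624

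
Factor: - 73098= - 2^1 * 3^2*31^1 * 131^1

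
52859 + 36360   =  89219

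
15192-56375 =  - 41183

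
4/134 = 2/67 = 0.03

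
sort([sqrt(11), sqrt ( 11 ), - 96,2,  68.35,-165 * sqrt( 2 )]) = [  -  165 * sqrt(2), - 96 , 2,sqrt(11 ) , sqrt(11 ),68.35]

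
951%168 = 111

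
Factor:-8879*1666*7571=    - 2^1*7^2 *13^1*17^1*67^1 * 113^1*683^1=- 111993366394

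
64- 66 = -2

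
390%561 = 390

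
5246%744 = 38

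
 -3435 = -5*687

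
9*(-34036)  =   - 306324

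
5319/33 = 161 + 2/11 = 161.18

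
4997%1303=1088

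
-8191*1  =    -  8191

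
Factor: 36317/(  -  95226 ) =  - 2^( - 1)*3^(  -  1)*23^1*59^ ( - 1)*269^(- 1) * 1579^1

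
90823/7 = 12974 + 5/7= 12974.71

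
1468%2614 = 1468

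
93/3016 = 93/3016 =0.03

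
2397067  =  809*2963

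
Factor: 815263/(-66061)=-31^ ( - 1 )*701^1*1163^1*2131^ ( - 1)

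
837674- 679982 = 157692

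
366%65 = 41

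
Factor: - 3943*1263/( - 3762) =1660003/1254 = 2^ ( - 1)*3^( -1 )*11^( - 1)*19^( - 1 )*421^1  *3943^1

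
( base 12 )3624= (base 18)10DA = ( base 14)2300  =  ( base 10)6076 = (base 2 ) 1011110111100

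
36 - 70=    - 34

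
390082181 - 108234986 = 281847195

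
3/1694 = 3/1694 = 0.00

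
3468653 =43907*79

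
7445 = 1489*5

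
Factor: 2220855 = 3^1*5^1*7^1 * 13^1 * 1627^1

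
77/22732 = 77/22732 = 0.00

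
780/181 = 780/181 = 4.31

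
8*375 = 3000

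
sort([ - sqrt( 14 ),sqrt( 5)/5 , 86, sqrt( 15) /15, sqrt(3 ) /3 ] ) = [- sqrt(14 ), sqrt (15) /15,sqrt(5 ) /5, sqrt(3) /3, 86 ] 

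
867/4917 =289/1639 = 0.18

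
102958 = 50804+52154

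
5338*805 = 4297090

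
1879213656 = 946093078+933120578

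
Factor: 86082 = 2^1*3^1*  14347^1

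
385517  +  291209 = 676726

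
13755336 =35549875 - 21794539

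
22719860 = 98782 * 230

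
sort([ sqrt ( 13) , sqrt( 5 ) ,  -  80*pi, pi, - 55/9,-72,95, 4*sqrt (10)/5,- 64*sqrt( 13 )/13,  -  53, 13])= [ - 80*pi, -72, - 53, - 64*sqrt( 13 ) /13, - 55/9,  sqrt(5), 4*sqrt( 10 ) /5,pi,sqrt(13 ), 13,95 ]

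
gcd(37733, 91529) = 1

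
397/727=397/727 = 0.55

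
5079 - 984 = 4095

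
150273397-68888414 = 81384983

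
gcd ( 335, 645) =5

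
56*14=784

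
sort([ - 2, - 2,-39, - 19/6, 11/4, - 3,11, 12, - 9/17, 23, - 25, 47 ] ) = [ - 39, - 25,  -  19/6, - 3, - 2, -2, - 9/17, 11/4,11, 12, 23, 47 ] 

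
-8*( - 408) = 3264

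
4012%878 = 500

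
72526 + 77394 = 149920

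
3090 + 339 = 3429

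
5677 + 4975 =10652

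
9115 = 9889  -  774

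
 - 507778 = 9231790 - 9739568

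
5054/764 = 2527/382= 6.62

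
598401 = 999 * 599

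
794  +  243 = 1037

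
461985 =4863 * 95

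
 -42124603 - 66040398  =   - 108165001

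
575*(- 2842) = -1634150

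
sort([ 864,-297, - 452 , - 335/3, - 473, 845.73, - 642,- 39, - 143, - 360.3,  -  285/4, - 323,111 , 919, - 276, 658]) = [ - 642, - 473, - 452 , - 360.3, - 323, - 297, -276, - 143,  -  335/3, - 285/4, - 39,  111,658 , 845.73, 864,919 ]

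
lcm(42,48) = 336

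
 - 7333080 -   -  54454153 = 47121073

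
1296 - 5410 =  - 4114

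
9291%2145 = 711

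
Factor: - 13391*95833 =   -  7^1*47^1*1913^1 *2039^1 = - 1283299703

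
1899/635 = 1899/635 = 2.99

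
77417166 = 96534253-19117087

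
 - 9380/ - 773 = 12+104/773   =  12.13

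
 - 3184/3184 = - 1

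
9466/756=4733/378  =  12.52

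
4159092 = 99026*42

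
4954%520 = 274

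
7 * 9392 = 65744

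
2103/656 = 3 + 135/656 = 3.21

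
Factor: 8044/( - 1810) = - 4022/905  =  -2^1*5^(  -  1)*181^( - 1 )*2011^1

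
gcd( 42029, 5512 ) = 689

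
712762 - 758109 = -45347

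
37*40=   1480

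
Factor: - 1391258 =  - 2^1 * 11^2*5749^1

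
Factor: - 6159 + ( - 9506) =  - 15665 = - 5^1*13^1*241^1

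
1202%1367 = 1202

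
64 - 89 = - 25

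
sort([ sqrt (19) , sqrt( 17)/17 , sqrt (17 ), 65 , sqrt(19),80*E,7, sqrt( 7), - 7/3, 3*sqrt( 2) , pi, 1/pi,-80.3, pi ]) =[-80.3, - 7/3, sqrt( 17 )/17 , 1/pi,  sqrt(7 ), pi,pi,sqrt(17), 3*sqrt (2 ), sqrt(19 ), sqrt(19 ),7,  65,80*E ] 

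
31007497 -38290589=-7283092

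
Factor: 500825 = 5^2*13^1 * 23^1*67^1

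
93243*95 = 8858085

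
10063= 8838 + 1225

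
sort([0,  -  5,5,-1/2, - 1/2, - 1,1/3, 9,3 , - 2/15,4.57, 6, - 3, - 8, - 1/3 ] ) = [  -  8, - 5 ,  -  3, - 1, - 1/2,  -  1/2, - 1/3,  -  2/15,  0, 1/3,3,4.57,5,6,9] 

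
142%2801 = 142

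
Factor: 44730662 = 2^1 * 4643^1*4817^1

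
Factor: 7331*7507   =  7331^1*7507^1=55033817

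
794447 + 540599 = 1335046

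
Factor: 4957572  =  2^2*  3^1*  127^1 * 3253^1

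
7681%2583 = 2515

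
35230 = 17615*2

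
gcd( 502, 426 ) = 2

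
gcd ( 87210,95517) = 9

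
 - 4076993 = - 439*9287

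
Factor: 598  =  2^1 * 13^1 *23^1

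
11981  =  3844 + 8137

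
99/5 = 19 + 4/5 = 19.80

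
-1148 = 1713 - 2861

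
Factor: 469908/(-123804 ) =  - 3^1*181^( - 1)*229^1  =  -687/181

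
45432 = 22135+23297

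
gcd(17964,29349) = 9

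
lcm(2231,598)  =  58006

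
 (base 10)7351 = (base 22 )F43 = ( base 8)16267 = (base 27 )a27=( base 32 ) 75n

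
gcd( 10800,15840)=720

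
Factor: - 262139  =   - 262139^1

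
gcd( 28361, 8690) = 79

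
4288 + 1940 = 6228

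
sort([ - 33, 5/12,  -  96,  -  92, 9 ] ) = [ - 96, - 92, - 33,  5/12, 9 ]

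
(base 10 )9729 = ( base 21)1116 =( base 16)2601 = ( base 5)302404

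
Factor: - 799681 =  - 37^1*21613^1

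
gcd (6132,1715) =7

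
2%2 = 0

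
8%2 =0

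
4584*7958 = 36479472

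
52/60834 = 26/30417 =0.00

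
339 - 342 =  - 3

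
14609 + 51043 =65652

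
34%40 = 34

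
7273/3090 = 2 + 1093/3090 = 2.35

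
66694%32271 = 2152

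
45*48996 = 2204820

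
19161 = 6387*3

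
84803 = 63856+20947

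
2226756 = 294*7574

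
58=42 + 16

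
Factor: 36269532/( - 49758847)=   -  2^2* 3^4 * 13^1*17^( - 1)*79^1 * 109^1*163^( - 1) *17957^(-1) 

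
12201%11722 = 479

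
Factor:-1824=  -  2^5*3^1*19^1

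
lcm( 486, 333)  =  17982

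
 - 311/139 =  - 311/139 = - 2.24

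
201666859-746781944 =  - 545115085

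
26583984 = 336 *79119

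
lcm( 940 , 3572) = 17860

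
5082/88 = 231/4 = 57.75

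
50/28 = 25/14=1.79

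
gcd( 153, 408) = 51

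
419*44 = 18436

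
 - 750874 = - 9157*82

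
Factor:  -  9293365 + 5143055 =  - 4150310 = -2^1 * 5^1*415031^1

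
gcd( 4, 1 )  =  1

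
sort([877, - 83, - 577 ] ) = [-577,-83,877]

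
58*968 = 56144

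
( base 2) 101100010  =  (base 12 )256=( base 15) 189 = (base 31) BD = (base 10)354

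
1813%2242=1813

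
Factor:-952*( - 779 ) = 2^3*7^1*17^1*19^1 *41^1  =  741608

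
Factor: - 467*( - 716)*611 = 2^2  *13^1*47^1*179^1*467^1 = 204301292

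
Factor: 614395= 5^1 * 103^1*1193^1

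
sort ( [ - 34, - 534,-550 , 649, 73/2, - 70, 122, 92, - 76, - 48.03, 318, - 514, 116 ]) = [ -550, - 534, - 514 ,-76, - 70, - 48.03  ,- 34, 73/2,  92 , 116, 122, 318,649 ]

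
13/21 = 13/21=0.62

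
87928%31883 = 24162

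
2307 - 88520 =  - 86213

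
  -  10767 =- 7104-3663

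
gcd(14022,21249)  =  9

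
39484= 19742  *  2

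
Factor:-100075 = - 5^2 * 4003^1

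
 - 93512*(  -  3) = 280536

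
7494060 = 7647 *980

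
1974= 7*282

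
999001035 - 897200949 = 101800086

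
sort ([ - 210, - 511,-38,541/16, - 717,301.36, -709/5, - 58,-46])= [ - 717, - 511, - 210, - 709/5, - 58, - 46, - 38,  541/16, 301.36 ] 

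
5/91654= 5/91654 = 0.00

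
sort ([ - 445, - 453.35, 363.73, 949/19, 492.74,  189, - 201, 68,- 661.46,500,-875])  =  [-875,-661.46, - 453.35, - 445,-201, 949/19,68, 189 , 363.73,492.74, 500]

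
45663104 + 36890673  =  82553777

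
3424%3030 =394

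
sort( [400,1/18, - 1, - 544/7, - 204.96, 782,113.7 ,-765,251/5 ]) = [ - 765, - 204.96,-544/7, - 1, 1/18,251/5,  113.7,400,782]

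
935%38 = 23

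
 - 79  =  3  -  82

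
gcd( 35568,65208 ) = 5928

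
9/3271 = 9/3271 = 0.00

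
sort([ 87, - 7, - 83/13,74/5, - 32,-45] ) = [ - 45, - 32, - 7, - 83/13,74/5, 87]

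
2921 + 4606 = 7527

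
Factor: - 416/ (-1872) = 2/9=2^1*3^(  -  2)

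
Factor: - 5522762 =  - 2^1*7^1*113^1*3491^1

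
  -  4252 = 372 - 4624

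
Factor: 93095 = 5^1 * 43^1*433^1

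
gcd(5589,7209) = 81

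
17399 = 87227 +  - 69828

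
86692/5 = 17338  +  2/5 = 17338.40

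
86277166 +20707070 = 106984236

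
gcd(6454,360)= 2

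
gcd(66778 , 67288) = 2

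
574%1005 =574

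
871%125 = 121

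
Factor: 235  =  5^1*47^1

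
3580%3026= 554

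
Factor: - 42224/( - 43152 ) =3^( - 1)*7^1* 13^1*31^( - 1) = 91/93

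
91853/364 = 91853/364 = 252.34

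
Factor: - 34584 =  - 2^3*3^1*11^1*131^1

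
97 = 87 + 10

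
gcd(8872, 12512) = 8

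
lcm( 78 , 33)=858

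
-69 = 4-73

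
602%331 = 271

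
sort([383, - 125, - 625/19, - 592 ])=[ - 592,-125,-625/19,383]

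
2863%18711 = 2863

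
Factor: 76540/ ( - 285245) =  - 172/641 = -2^2 * 43^1* 641^(-1) 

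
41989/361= 41989/361 = 116.31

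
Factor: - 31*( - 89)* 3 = 8277 =3^1*31^1*89^1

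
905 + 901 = 1806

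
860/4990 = 86/499 = 0.17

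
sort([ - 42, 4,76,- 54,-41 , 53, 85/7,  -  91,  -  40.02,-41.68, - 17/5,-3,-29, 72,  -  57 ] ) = [  -  91, - 57,- 54, - 42, - 41.68,-41, - 40.02,-29, - 17/5, - 3,  4, 85/7, 53,72,  76]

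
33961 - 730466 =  - 696505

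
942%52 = 6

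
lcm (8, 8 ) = 8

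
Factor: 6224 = 2^4*389^1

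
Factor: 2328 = 2^3*3^1*97^1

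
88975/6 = 14829 + 1/6  =  14829.17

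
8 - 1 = 7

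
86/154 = 43/77 = 0.56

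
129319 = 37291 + 92028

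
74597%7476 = 7313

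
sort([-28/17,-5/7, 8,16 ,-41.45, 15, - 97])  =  [-97, - 41.45,-28/17, - 5/7, 8, 15, 16]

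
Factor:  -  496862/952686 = - 248431/476343= - 3^(  -  2)*7^( -1 ) * 7561^(-1 )*248431^1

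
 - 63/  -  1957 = 63/1957 = 0.03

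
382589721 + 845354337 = 1227944058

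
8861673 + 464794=9326467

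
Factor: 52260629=347^1  *150607^1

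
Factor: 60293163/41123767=3^1*7^1 *59^(-1)*97^1*29599^1*697013^( - 1 )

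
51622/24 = 25811/12 =2150.92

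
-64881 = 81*(-801) 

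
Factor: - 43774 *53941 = - 2361213334 = - 2^1*17^1* 19^1*43^1 * 167^1* 509^1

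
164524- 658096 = -493572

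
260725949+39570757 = 300296706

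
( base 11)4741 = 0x1848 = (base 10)6216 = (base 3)22112020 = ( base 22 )CIC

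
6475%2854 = 767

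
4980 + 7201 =12181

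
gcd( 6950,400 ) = 50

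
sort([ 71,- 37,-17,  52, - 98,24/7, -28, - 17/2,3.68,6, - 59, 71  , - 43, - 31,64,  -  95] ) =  [ - 98 , - 95,  -  59,  -  43, - 37, - 31,-28, -17, - 17/2 , 24/7, 3.68,6, 52,64, 71,71 ]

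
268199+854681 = 1122880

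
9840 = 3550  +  6290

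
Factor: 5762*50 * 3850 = 1109185000 = 2^3*5^4*7^1*11^1*43^1*67^1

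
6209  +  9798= 16007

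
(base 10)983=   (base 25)1e8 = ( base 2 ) 1111010111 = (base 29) 14q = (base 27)19B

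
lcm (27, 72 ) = 216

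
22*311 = 6842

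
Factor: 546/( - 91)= - 6=-2^1*3^1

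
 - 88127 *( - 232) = 20445464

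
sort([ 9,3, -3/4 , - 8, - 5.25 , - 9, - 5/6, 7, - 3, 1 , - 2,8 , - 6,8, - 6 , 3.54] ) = [ - 9,-8, - 6 , - 6 , - 5.25, - 3 , - 2, - 5/6, - 3/4, 1, 3 , 3.54,7, 8, 8,9]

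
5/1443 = 5/1443 = 0.00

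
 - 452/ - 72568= 113/18142 = 0.01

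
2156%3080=2156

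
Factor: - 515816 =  - 2^3*7^1 * 61^1*151^1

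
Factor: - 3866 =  - 2^1*1933^1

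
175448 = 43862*4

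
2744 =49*56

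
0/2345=0= 0.00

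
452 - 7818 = -7366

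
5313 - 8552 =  - 3239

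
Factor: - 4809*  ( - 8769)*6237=263015044677 = 3^6*7^2*11^1*37^1*79^1*229^1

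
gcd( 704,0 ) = 704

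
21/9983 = 21/9983 = 0.00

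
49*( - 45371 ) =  - 2223179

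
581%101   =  76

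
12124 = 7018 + 5106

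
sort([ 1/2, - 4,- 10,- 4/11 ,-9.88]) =[ - 10, - 9.88,-4, - 4/11, 1/2] 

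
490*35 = 17150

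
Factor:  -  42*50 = - 2100 = - 2^2 * 3^1*5^2*7^1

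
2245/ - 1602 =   -  2245/1602 = - 1.40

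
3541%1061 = 358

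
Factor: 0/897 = 0^1 = 0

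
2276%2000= 276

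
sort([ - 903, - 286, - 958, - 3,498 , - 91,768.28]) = [ - 958, - 903, - 286, - 91, - 3,498,768.28]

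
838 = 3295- 2457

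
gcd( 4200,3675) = 525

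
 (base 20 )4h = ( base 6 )241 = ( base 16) 61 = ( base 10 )97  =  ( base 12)81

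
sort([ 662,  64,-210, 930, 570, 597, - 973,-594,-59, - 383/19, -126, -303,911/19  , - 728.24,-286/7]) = [-973,  -  728.24,-594 ,-303,-210, - 126,-59, - 286/7, - 383/19, 911/19,64, 570, 597,  662 , 930 ]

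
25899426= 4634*5589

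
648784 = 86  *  7544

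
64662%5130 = 3102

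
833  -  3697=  - 2864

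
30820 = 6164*5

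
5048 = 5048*1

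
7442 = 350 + 7092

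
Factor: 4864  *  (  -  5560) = - 27043840=- 2^11*5^1*19^1 * 139^1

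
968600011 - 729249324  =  239350687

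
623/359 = 623/359=1.74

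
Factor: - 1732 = -2^2*433^1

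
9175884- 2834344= 6341540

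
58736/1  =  58736 = 58736.00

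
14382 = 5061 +9321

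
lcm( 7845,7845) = 7845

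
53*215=11395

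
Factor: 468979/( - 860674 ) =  - 2^(-1)*7^2*17^1*157^(-1 )*563^1*2741^(-1 )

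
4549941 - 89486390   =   -84936449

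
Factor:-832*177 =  - 2^6*3^1*13^1 *59^1 = - 147264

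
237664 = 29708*8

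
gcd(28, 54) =2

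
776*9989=7751464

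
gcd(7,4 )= 1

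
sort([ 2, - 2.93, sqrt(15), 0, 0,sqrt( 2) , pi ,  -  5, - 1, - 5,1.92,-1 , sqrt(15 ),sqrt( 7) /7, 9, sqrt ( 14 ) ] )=[- 5,-5, - 2.93, - 1,-1, 0, 0, sqrt(7) /7, sqrt(2 ), 1.92,2, pi,sqrt(14 ), sqrt( 15), sqrt(15 ), 9 ] 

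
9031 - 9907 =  -876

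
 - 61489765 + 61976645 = 486880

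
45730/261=175 + 55/261 = 175.21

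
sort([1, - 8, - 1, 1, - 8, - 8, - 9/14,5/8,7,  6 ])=[ - 8, - 8, - 8, - 1, - 9/14,5/8, 1, 1,6,  7] 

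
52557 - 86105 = -33548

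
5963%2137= 1689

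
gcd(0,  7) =7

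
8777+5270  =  14047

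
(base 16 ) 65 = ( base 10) 101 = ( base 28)3h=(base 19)56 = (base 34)2X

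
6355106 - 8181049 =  - 1825943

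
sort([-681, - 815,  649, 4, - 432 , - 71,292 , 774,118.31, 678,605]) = [  -  815 ,-681 , - 432, - 71 , 4,118.31,292, 605,  649, 678,774 ]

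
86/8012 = 43/4006=0.01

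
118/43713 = 118/43713 = 0.00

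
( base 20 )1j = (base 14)2b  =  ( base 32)17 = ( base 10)39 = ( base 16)27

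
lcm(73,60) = 4380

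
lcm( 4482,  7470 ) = 22410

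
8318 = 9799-1481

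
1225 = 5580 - 4355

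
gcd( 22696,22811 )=1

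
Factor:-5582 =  - 2^1*2791^1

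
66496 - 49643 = 16853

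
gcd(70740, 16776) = 36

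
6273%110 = 3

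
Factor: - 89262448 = -2^4*11^1*23^1*22051^1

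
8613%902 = 495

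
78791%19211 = 1947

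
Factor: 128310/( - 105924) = -2^( - 1)* 5^1*47^1* 97^( - 1) = -  235/194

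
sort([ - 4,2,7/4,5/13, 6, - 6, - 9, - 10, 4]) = [ - 10, - 9,-6,  -  4, 5/13,7/4,2 , 4, 6] 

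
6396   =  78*82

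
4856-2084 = 2772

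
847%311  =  225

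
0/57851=0= 0.00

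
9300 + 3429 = 12729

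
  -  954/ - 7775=954/7775 = 0.12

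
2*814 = 1628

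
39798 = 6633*6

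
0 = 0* 592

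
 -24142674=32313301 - 56455975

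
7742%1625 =1242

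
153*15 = 2295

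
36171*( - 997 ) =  - 36062487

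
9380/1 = 9380 = 9380.00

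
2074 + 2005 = 4079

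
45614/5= 45614/5 = 9122.80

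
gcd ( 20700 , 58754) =2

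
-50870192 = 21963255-72833447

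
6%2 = 0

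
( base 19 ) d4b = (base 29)5JO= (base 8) 11254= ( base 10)4780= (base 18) EDA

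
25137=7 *3591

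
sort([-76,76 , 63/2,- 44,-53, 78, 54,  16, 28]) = [ - 76, - 53,  -  44,16,28, 63/2, 54,  76, 78]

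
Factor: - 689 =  - 13^1 *53^1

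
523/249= 523/249 = 2.10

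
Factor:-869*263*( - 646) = 147641362 = 2^1*11^1*17^1 *19^1  *  79^1*263^1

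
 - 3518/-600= 5+259/300= 5.86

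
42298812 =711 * 59492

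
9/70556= 9/70556   =  0.00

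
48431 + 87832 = 136263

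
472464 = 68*6948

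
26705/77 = 346  +  9/11 = 346.82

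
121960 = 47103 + 74857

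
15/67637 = 15/67637=0.00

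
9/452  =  9/452  =  0.02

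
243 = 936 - 693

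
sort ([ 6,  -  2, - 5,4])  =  [ - 5,-2 , 4,6]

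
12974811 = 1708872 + 11265939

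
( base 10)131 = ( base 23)5g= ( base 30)4b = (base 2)10000011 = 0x83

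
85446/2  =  42723 = 42723.00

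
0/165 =0  =  0.00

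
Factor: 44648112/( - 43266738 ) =-7441352/7211123 = - 2^3 * 83^( - 1) * 283^( - 1 ) * 307^( - 1)  *  359^1 * 2591^1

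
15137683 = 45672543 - 30534860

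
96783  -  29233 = 67550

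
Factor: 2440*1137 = 2^3 * 3^1* 5^1 * 61^1 * 379^1 = 2774280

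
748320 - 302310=446010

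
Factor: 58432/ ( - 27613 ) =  - 2^6*11^1*53^(-1)*83^1*521^( - 1 ) 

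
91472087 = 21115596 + 70356491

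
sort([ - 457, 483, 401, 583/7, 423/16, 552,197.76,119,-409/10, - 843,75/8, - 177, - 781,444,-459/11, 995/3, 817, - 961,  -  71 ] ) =[ - 961, - 843, - 781, - 457, - 177, -71, - 459/11, - 409/10, 75/8,423/16,  583/7, 119,197.76, 995/3, 401,  444,483, 552, 817]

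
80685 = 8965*9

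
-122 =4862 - 4984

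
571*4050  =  2312550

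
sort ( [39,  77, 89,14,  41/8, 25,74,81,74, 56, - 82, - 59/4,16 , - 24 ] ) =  [-82, -24,-59/4,41/8 , 14,  16,  25,39,56 , 74, 74, 77,  81,89] 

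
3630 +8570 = 12200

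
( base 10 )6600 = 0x19C8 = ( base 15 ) 1e50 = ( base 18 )126c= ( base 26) 9jm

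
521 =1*521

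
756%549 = 207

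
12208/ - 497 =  - 1744/71= -24.56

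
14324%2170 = 1304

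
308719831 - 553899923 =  - 245180092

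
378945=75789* 5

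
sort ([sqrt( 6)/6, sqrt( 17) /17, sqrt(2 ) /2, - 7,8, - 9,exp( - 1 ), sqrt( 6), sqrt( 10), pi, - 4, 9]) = [ - 9, - 7, - 4, sqrt ( 17)/17, exp( - 1 ),  sqrt( 6)/6,sqrt ( 2)/2, sqrt( 6), pi, sqrt( 10),8,9 ]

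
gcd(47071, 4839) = 1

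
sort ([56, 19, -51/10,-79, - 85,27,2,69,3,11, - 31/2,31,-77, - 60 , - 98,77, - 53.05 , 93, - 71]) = [- 98,  -  85, - 79, - 77, - 71, - 60, - 53.05, - 31/2,-51/10 , 2, 3, 11,19, 27,31, 56 , 69,  77,93] 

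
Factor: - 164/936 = -2^( - 1)*3^( - 2)*13^( - 1)*41^1=- 41/234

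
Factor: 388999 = 13^1*23^1*1301^1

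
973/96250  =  139/13750=0.01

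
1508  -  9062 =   -  7554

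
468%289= 179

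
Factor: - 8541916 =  - 2^2 * 2135479^1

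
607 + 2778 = 3385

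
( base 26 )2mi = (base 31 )20k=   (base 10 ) 1942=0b11110010110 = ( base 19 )574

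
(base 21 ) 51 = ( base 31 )3D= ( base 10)106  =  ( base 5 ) 411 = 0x6a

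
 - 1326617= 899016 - 2225633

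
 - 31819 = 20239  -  52058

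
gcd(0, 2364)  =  2364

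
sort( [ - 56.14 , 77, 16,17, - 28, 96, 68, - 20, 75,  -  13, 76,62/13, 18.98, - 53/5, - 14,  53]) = [ - 56.14, - 28,  -  20, - 14,  -  13, - 53/5, 62/13,16,17,18.98,53, 68,75, 76, 77 , 96]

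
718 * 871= 625378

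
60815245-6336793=54478452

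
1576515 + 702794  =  2279309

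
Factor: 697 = 17^1*41^1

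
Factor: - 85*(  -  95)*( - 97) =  - 5^2*17^1 * 19^1*97^1 = - 783275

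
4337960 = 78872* 55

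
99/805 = 99/805 = 0.12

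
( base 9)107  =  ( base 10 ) 88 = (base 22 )40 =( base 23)3J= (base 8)130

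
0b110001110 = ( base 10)398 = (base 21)ik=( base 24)GE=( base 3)112202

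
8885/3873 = 2+ 1139/3873= 2.29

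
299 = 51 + 248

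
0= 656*0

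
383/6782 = 383/6782= 0.06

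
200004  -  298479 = -98475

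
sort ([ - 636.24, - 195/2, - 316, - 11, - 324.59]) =[ - 636.24,- 324.59, - 316, - 195/2,  -  11]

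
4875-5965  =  -1090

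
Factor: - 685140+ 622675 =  - 5^1 * 13^1*31^2 = - 62465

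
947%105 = 2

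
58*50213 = 2912354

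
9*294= 2646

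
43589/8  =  5448+5/8 = 5448.62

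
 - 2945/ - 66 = 44 + 41/66 = 44.62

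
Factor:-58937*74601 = -3^5 * 307^1 * 58937^1=- 4396759137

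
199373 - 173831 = 25542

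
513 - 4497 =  - 3984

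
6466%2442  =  1582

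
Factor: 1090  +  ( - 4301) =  - 13^2*19^1=- 3211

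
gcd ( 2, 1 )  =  1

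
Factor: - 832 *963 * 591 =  - 2^6* 3^3*13^1 * 107^1 * 197^1 = - 473518656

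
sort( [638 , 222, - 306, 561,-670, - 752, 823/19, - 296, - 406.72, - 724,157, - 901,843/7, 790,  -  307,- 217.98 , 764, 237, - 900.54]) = [ - 901, -900.54, - 752, - 724, - 670 , - 406.72,  -  307,-306, - 296, -217.98,  823/19, 843/7,157, 222, 237, 561, 638, 764 , 790]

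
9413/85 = 9413/85= 110.74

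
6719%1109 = 65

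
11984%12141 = 11984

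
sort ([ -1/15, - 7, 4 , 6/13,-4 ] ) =[-7,-4, - 1/15,6/13,4] 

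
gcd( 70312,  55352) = 1496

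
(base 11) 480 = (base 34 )GS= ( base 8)1074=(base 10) 572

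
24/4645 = 24/4645 =0.01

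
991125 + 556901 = 1548026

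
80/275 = 16/55 = 0.29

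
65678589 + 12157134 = 77835723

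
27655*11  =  304205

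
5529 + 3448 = 8977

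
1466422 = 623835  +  842587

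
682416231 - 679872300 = 2543931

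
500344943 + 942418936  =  1442763879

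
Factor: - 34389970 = -2^1*5^1*61^1 * 56377^1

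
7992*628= 5018976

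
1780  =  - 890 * ( - 2)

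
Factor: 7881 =3^1*37^1*71^1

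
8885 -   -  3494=12379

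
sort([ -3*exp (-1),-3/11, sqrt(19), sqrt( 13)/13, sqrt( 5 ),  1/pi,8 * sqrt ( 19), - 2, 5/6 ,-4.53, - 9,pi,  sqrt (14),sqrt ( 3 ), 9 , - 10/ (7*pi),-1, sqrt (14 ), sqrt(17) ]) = [ -9, - 4.53, - 2, - 3*exp ( - 1), - 1,- 10/ (7*pi), -3/11, sqrt(13)/13, 1/pi,5/6,sqrt( 3 ), sqrt( 5),pi,sqrt( 14),  sqrt( 14 ), sqrt(17), sqrt (19 ), 9, 8*sqrt( 19 )] 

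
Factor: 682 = 2^1 *11^1*31^1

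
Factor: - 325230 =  - 2^1*3^1*5^1*37^1*293^1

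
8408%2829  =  2750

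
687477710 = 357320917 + 330156793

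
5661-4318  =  1343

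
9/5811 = 3/1937 = 0.00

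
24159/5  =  4831 + 4/5 = 4831.80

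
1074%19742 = 1074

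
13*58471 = 760123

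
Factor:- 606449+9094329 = 2^3 * 5^1*443^1*479^1 = 8487880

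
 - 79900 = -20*3995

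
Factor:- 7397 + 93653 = 86256 = 2^4 * 3^2*599^1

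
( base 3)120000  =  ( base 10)405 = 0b110010101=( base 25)G5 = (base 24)GL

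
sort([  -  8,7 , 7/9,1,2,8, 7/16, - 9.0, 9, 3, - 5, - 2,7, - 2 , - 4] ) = [ - 9.0, - 8,- 5, - 4, - 2, - 2,7/16,7/9, 1,2, 3, 7 , 7, 8,9]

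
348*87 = 30276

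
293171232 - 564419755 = -271248523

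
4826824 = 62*77852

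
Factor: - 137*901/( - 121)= 11^ (-2)*17^1*53^1*137^1 = 123437/121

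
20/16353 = 20/16353 = 0.00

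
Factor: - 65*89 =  - 5^1*13^1*89^1 = -  5785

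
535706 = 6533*82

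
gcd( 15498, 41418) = 54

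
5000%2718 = 2282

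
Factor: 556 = 2^2*139^1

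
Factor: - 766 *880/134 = -2^4 * 5^1*11^1*67^( - 1)*383^1  =  -  337040/67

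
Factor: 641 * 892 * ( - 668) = -2^4*167^1* 223^1*641^1 = -381943696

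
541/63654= 541/63654 = 0.01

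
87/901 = 87/901=0.10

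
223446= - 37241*( - 6 ) 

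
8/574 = 4/287 =0.01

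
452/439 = 452/439 = 1.03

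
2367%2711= 2367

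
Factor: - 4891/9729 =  - 3^(-2)*23^(  -  1) * 47^( - 1)*67^1*73^1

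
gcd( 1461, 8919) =3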